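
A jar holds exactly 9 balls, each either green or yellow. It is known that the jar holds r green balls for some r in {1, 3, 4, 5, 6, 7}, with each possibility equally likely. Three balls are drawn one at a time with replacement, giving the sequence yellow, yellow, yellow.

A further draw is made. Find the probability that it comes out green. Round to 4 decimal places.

The likelihood of the observed sequence under each hypothesis: P(data | r = 1) = (8/9)(8/9)(8/9) = 0.70233; P(data | r = 3) = (6/9)(6/9)(6/9) = 0.2963; P(data | r = 4) = (5/9)(5/9)(5/9) = 0.17147; P(data | r = 5) = (4/9)(4/9)(4/9) = 0.087791; P(data | r = 6) = (3/9)(3/9)(3/9) = 0.037037; P(data | r = 7) = (2/9)(2/9)(2/9) = 0.010974.
The prior-weighted likelihoods are 1/6 · 0.70233 = 0.11706, 1/6 · 0.2963 = 0.049383, 1/6 · 0.17147 = 0.028578, 1/6 · 0.087791 = 0.014632, 1/6 · 0.037037 = 0.0061728, 1/6 · 0.010974 = 0.001829; with total 0.21765.
The posterior is then P(r = 1 | data) = 0.53782, P(r = 3 | data) = 0.22689, P(r = 4 | data) = 0.1313, P(r = 5 | data) = 0.067227, P(r = 6 | data) = 0.028361, P(r = 7 | data) = 0.0084034.
The predictive probability is P(green next | data) = (1/9)(0.53782) + (1/3)(0.22689) + (4/9)(0.1313) + (5/9)(0.067227) + (2/3)(0.028361) + (7/9)(0.0084034) = 0.25654.

0.2565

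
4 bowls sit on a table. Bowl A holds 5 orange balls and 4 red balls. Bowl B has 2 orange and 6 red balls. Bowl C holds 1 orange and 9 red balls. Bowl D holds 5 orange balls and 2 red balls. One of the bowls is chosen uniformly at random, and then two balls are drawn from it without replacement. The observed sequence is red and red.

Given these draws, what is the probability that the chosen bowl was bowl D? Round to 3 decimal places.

For each hypothesis, P(data | H) works out to: P(data | bowl A) = (4/9)(3/8) = 1/6; P(data | bowl B) = (6/8)(5/7) = 15/28; P(data | bowl C) = (9/10)(8/9) = 4/5; P(data | bowl D) = (2/7)(1/6) = 1/21.
Weighting by the prior gives 1/4 · 1/6 = 1/24, 1/4 · 15/28 = 15/112, 1/4 · 4/5 = 1/5, 1/4 · 1/21 = 1/84; summing to 31/80.
By Bayes' rule, P(bowl D | data) = (1/84) / (31/80) = 20/651.

0.031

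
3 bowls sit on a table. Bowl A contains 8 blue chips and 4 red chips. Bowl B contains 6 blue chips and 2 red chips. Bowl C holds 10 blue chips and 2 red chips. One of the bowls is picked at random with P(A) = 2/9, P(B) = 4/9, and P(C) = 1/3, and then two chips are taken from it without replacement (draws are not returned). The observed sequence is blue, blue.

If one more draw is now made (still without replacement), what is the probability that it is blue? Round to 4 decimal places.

0.7096

Under each hypothesis, the probability of the observed sequence is: P(data | bowl A) = (8/12)(7/11) = 0.42424; P(data | bowl B) = (6/8)(5/7) = 0.53571; P(data | bowl C) = (10/12)(9/11) = 0.68182.
Multiplying each by its prior: 2/9 · 0.42424 = 0.094276, 4/9 · 0.53571 = 0.2381, 1/3 · 0.68182 = 0.22727; summing to 0.55964.
Normalising, the posterior is P(bowl A | data) = 0.16846, P(bowl B | data) = 0.42544, P(bowl C | data) = 0.4061.
So P(blue next | data) = Σ P(blue next | H) P(H | data) = (3/5)(0.16846) + (2/3)(0.42544) + (4/5)(0.4061) = 0.70958.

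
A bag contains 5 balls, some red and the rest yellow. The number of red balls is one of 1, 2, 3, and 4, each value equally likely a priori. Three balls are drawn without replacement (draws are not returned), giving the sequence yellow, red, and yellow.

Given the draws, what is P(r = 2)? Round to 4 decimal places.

0.4000

Under each hypothesis, the probability of the observed sequence is: P(data | r = 1) = (4/5)(1/4)(3/3) = 1/5; P(data | r = 2) = (3/5)(2/4)(2/3) = 1/5; P(data | r = 3) = (2/5)(3/4)(1/3) = 1/10; P(data | r = 4) = (1/5)(4/4)(0/3) = 0.
Weighting by the prior gives 1/4 · 1/5 = 1/20, 1/4 · 1/5 = 1/20, 1/4 · 1/10 = 1/40, 1/4 · 0 = 0; these sum to 1/8.
Hence P(r = 2 | data) = (1/20) / (1/8) = 2/5.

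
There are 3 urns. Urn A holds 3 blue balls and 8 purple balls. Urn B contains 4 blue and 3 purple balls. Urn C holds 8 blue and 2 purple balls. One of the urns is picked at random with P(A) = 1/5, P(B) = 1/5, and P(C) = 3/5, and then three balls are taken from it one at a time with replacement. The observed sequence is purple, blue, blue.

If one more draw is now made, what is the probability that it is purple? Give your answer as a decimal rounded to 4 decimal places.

0.3047

The likelihood of the observed sequence under each hypothesis: P(data | urn A) = (8/11)(3/11)(3/11) = 0.054095; P(data | urn B) = (3/7)(4/7)(4/7) = 0.13994; P(data | urn C) = (2/10)(8/10)(8/10) = 0.128.
The prior-weighted likelihoods are 1/5 · 0.054095 = 0.010819, 1/5 · 0.13994 = 0.027988, 3/5 · 0.128 = 0.0768; summing to 0.11561.
The posterior is then P(urn A | data) = 0.093584, P(urn B | data) = 0.2421, P(urn C | data) = 0.66432.
Averaging over the posterior, P(purple next | data) = (8/11)(0.093584) + (3/7)(0.2421) + (1/5)(0.66432) = 0.30468.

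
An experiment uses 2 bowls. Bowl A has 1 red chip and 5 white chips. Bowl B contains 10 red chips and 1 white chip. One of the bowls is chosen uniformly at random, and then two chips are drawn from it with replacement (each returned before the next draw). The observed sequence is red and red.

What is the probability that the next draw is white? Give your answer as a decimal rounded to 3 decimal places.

For each hypothesis, P(data | H) works out to: P(data | bowl A) = (1/6)(1/6) = 0.027778; P(data | bowl B) = (10/11)(10/11) = 0.82645.
Weighting by the prior gives 1/2 · 0.027778 = 0.013889, 1/2 · 0.82645 = 0.41322; with total 0.42711.
The posterior is then P(bowl A | data) = 0.032518, P(bowl B | data) = 0.96748.
The predictive probability is P(white next | data) = (5/6)(0.032518) + (1/11)(0.96748) = 0.11505.

0.115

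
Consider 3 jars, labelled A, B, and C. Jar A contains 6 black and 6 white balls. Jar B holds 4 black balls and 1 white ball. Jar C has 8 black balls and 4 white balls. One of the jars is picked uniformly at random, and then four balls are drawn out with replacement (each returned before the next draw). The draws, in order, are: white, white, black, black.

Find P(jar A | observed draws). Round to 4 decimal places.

Under each hypothesis, the probability of the observed sequence is: P(data | jar A) = (6/12)(6/12)(6/12)(6/12) = 0.0625; P(data | jar B) = (1/5)(1/5)(4/5)(4/5) = 0.0256; P(data | jar C) = (4/12)(4/12)(8/12)(8/12) = 0.049383.
The prior-weighted likelihoods are 1/3 · 0.0625 = 0.020833, 1/3 · 0.0256 = 0.0085333, 1/3 · 0.049383 = 0.016461; summing to 0.045828.
By Bayes' rule, P(jar A | data) = (0.020833) / (0.045828) = 0.4546.

0.4546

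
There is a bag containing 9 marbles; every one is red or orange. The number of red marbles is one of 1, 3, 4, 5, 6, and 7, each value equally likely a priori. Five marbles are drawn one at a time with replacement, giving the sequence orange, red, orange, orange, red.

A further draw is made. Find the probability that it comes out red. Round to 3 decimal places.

For each hypothesis, P(data | H) works out to: P(data | r = 1) = (8/9)(1/9)(8/9)(8/9)(1/9) = 0.0086708; P(data | r = 3) = (6/9)(3/9)(6/9)(6/9)(3/9) = 0.032922; P(data | r = 4) = (5/9)(4/9)(5/9)(5/9)(4/9) = 0.03387; P(data | r = 5) = (4/9)(5/9)(4/9)(4/9)(5/9) = 0.027096; P(data | r = 6) = (3/9)(6/9)(3/9)(3/9)(6/9) = 0.016461; P(data | r = 7) = (2/9)(7/9)(2/9)(2/9)(7/9) = 0.0066386.
Weighting by the prior gives 1/6 · 0.0086708 = 0.0014451, 1/6 · 0.032922 = 0.005487, 1/6 · 0.03387 = 0.005645, 1/6 · 0.027096 = 0.004516, 1/6 · 0.016461 = 0.0027435, 1/6 · 0.0066386 = 0.0011064; these sum to 0.020943.
Normalising, the posterior is P(r = 1 | data) = 0.069003, P(r = 3 | data) = 0.26199, P(r = 4 | data) = 0.26954, P(r = 5 | data) = 0.21563, P(r = 6 | data) = 0.131, P(r = 7 | data) = 0.05283.
Averaging over the posterior, P(red next | data) = (1/9)(0.069003) + (1/3)(0.26199) + (4/9)(0.26954) + (5/9)(0.21563) + (2/3)(0.131) + (7/9)(0.05283) = 0.46301.

0.463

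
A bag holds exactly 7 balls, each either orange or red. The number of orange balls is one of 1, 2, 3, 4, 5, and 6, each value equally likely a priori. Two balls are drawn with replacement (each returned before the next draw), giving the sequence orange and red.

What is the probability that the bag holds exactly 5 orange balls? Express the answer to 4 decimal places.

0.1786

The likelihood of the observed sequence under each hypothesis: P(data | r = 1) = (1/7)(6/7) = 6/49; P(data | r = 2) = (2/7)(5/7) = 10/49; P(data | r = 3) = (3/7)(4/7) = 12/49; P(data | r = 4) = (4/7)(3/7) = 12/49; P(data | r = 5) = (5/7)(2/7) = 10/49; P(data | r = 6) = (6/7)(1/7) = 6/49.
The prior-weighted likelihoods are 1/6 · 6/49 = 1/49, 1/6 · 10/49 = 5/147, 1/6 · 12/49 = 2/49, 1/6 · 12/49 = 2/49, 1/6 · 10/49 = 5/147, 1/6 · 6/49 = 1/49; these sum to 4/21.
So P(r = 5 | data) = (5/147) / (4/21) = 5/28.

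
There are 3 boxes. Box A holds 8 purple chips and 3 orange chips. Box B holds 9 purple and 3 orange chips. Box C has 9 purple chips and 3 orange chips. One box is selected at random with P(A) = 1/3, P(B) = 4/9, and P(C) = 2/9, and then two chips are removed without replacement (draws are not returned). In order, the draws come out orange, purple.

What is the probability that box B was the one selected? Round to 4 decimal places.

Under each hypothesis, the probability of the observed sequence is: P(data | box A) = (3/11)(8/10) = 12/55; P(data | box B) = (3/12)(9/11) = 9/44; P(data | box C) = (3/12)(9/11) = 9/44.
Multiplying each by its prior: 1/3 · 12/55 = 4/55, 4/9 · 9/44 = 1/11, 2/9 · 9/44 = 1/22; summing to 23/110.
Hence P(box B | data) = (1/11) / (23/110) = 10/23.

0.4348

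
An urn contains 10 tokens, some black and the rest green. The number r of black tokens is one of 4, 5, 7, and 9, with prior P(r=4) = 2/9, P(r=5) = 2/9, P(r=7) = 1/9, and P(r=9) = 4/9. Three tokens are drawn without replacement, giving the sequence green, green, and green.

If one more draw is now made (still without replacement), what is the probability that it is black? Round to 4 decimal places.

0.6253

The likelihood of the observed sequence under each hypothesis: P(data | r = 4) = (6/10)(5/9)(4/8) = 0.16667; P(data | r = 5) = (5/10)(4/9)(3/8) = 0.083333; P(data | r = 7) = (3/10)(2/9)(1/8) = 0.0083333; P(data | r = 9) = (1/10)(0/9) = 0.
The prior-weighted likelihoods are 2/9 · 0.16667 = 0.037037, 2/9 · 0.083333 = 0.018519, 1/9 · 0.0083333 = 0.00092593, 4/9 · 0 = 0; with total 0.056481.
Dividing through by the total gives posterior P(r = 4 | data) = 0.65574, P(r = 5 | data) = 0.32787, P(r = 7 | data) = 0.016393, P(r = 9 | data) = 0.
The predictive probability is P(black next | data) = (4/7)(0.65574) + (5/7)(0.32787) + (1)(0.016393) = 0.62529.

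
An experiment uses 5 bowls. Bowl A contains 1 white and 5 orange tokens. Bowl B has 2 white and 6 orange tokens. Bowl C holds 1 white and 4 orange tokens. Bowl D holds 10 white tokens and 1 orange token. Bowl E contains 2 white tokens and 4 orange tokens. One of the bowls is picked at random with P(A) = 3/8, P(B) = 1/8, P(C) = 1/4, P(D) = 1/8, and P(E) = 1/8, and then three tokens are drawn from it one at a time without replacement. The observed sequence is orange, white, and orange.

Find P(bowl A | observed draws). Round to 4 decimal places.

0.3911

Under each hypothesis, the probability of the observed sequence is: P(data | bowl A) = (5/6)(1/5)(4/4) = 0.16667; P(data | bowl B) = (6/8)(2/7)(5/6) = 0.17857; P(data | bowl C) = (4/5)(1/4)(3/3) = 0.2; P(data | bowl D) = (1/11)(10/10)(0/9) = 0; P(data | bowl E) = (4/6)(2/5)(3/4) = 0.2.
Weighting by the prior gives 3/8 · 0.16667 = 0.0625, 1/8 · 0.17857 = 0.022321, 1/4 · 0.2 = 0.05, 1/8 · 0 = 0, 1/8 · 0.2 = 0.025; summing to 0.15982.
So P(bowl A | data) = (0.0625) / (0.15982) = 0.39106.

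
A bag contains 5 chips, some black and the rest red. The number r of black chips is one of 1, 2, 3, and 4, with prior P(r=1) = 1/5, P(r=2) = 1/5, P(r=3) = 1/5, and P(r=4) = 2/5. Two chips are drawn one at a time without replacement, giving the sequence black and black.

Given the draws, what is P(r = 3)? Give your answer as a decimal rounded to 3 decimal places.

For each hypothesis, P(data | H) works out to: P(data | r = 1) = (1/5)(0/4) = 0; P(data | r = 2) = (2/5)(1/4) = 1/10; P(data | r = 3) = (3/5)(2/4) = 3/10; P(data | r = 4) = (4/5)(3/4) = 3/5.
Weighting by the prior gives 1/5 · 0 = 0, 1/5 · 1/10 = 1/50, 1/5 · 3/10 = 3/50, 2/5 · 3/5 = 6/25; with total 8/25.
Hence P(r = 3 | data) = (3/50) / (8/25) = 3/16.

0.188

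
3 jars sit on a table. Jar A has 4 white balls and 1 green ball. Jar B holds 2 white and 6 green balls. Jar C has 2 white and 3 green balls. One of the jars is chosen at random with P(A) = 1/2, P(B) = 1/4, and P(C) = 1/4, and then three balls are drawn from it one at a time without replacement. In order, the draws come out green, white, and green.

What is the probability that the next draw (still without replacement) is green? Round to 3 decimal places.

For each hypothesis, P(data | H) works out to: P(data | jar A) = (1/5)(4/4)(0/3) = 0; P(data | jar B) = (6/8)(2/7)(5/6) = 5/28; P(data | jar C) = (3/5)(2/4)(2/3) = 1/5.
Multiplying each by its prior: 1/2 · 0 = 0, 1/4 · 5/28 = 5/112, 1/4 · 1/5 = 1/20; these sum to 53/560.
The posterior is then P(jar A | data) = 0, P(jar B | data) = 25/53, P(jar C | data) = 28/53.
So P(green next | data) = Σ P(green next | H) P(H | data) = (4/5)(25/53) + (1/2)(28/53) = 34/53.

0.642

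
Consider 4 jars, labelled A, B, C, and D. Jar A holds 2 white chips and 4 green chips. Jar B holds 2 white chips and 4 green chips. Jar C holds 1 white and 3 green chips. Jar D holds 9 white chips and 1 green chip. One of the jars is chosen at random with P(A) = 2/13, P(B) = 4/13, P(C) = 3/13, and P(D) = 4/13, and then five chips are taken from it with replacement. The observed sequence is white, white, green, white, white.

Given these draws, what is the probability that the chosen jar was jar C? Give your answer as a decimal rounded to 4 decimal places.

Under each hypothesis, the probability of the observed sequence is: P(data | jar A) = (2/6)(2/6)(4/6)(2/6)(2/6) = 0.0082305; P(data | jar B) = (2/6)(2/6)(4/6)(2/6)(2/6) = 0.0082305; P(data | jar C) = (1/4)(1/4)(3/4)(1/4)(1/4) = 0.0029297; P(data | jar D) = (9/10)(9/10)(1/10)(9/10)(9/10) = 0.06561.
Multiplying each by its prior: 2/13 · 0.0082305 = 0.0012662, 4/13 · 0.0082305 = 0.0025324, 3/13 · 0.0029297 = 0.00067608, 4/13 · 0.06561 = 0.020188; summing to 0.024662.
Hence P(jar C | data) = (0.00067608) / (0.024662) = 0.027413.

0.0274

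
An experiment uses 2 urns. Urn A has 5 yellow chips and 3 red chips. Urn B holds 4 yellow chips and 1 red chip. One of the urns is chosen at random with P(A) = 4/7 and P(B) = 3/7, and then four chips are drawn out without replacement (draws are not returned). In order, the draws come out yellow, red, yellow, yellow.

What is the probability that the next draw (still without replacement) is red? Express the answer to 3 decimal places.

0.208

Compute the likelihood of the observed sequence for each case: P(data | urn A) = (5/8)(3/7)(4/6)(3/5) = 3/28; P(data | urn B) = (4/5)(1/4)(3/3)(2/2) = 1/5.
Multiplying each by its prior: 4/7 · 3/28 = 3/49, 3/7 · 1/5 = 3/35; these sum to 36/245.
Dividing through by the total gives posterior P(urn A | data) = 5/12, P(urn B | data) = 7/12.
So P(red next | data) = Σ P(red next | H) P(H | data) = (1/2)(5/12) + (0)(7/12) = 5/24.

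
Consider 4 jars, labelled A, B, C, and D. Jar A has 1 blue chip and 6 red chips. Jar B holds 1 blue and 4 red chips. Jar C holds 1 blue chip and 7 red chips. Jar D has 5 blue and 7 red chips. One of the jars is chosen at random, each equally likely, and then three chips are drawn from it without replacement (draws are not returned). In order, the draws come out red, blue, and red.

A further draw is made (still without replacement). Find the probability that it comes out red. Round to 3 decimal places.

Under each hypothesis, the probability of the observed sequence is: P(data | jar A) = (6/7)(1/6)(5/5) = 0.14286; P(data | jar B) = (4/5)(1/4)(3/3) = 0.2; P(data | jar C) = (7/8)(1/7)(6/6) = 0.125; P(data | jar D) = (7/12)(5/11)(6/10) = 0.15909.
The prior-weighted likelihoods are 1/4 · 0.14286 = 0.035714, 1/4 · 0.2 = 0.05, 1/4 · 0.125 = 0.03125, 1/4 · 0.15909 = 0.039773; summing to 0.15674.
The posterior is then P(jar A | data) = 0.22786, P(jar B | data) = 0.31901, P(jar C | data) = 0.19938, P(jar D | data) = 0.25375.
The predictive probability is P(red next | data) = (1)(0.22786) + (1)(0.31901) + (1)(0.19938) + (5/9)(0.25375) = 0.88722.

0.887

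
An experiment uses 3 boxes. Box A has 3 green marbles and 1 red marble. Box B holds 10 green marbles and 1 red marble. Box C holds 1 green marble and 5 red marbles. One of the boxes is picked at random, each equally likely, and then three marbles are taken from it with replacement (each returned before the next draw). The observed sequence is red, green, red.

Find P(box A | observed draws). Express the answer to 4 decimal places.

0.2755

For each hypothesis, P(data | H) works out to: P(data | box A) = (1/4)(3/4)(1/4) = 0.046875; P(data | box B) = (1/11)(10/11)(1/11) = 0.0075131; P(data | box C) = (5/6)(1/6)(5/6) = 0.11574.
Weighting by the prior gives 1/3 · 0.046875 = 0.015625, 1/3 · 0.0075131 = 0.0025044, 1/3 · 0.11574 = 0.03858; summing to 0.05671.
Therefore the posterior P(box A | data) = (0.015625) / (0.05671) = 0.27553.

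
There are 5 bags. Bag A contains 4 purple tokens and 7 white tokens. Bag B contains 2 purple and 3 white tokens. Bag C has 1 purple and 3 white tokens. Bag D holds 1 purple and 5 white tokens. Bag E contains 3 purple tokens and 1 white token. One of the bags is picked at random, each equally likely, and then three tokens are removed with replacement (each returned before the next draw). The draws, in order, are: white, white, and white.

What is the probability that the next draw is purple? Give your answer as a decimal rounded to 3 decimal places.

0.264

Under each hypothesis, the probability of the observed sequence is: P(data | bag A) = (7/11)(7/11)(7/11) = 0.2577; P(data | bag B) = (3/5)(3/5)(3/5) = 0.216; P(data | bag C) = (3/4)(3/4)(3/4) = 0.42188; P(data | bag D) = (5/6)(5/6)(5/6) = 0.5787; P(data | bag E) = (1/4)(1/4)(1/4) = 0.015625.
The prior-weighted likelihoods are 1/5 · 0.2577 = 0.05154, 1/5 · 0.216 = 0.0432, 1/5 · 0.42188 = 0.084375, 1/5 · 0.5787 = 0.11574, 1/5 · 0.015625 = 0.003125; with total 0.29798.
Normalising, the posterior is P(bag A | data) = 0.17296, P(bag B | data) = 0.14498, P(bag C | data) = 0.28316, P(bag D | data) = 0.38842, P(bag E | data) = 0.010487.
So P(purple next | data) = Σ P(purple next | H) P(H | data) = (4/11)(0.17296) + (2/5)(0.14498) + (1/4)(0.28316) + (1/6)(0.38842) + (3/4)(0.010487) = 0.26428.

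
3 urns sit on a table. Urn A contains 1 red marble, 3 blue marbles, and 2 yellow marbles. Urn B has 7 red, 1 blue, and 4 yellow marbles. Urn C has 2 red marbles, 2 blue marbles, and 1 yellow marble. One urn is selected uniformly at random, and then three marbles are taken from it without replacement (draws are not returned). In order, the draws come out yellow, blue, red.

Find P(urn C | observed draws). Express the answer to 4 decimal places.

0.4835

For each hypothesis, P(data | H) works out to: P(data | urn A) = (2/6)(3/5)(1/4) = 0.05; P(data | urn B) = (4/12)(1/11)(7/10) = 0.021212; P(data | urn C) = (1/5)(2/4)(2/3) = 0.066667.
Weighting by the prior gives 1/3 · 0.05 = 0.016667, 1/3 · 0.021212 = 0.0070707, 1/3 · 0.066667 = 0.022222; with total 0.04596.
Therefore the posterior P(urn C | data) = (0.022222) / (0.04596) = 0.48352.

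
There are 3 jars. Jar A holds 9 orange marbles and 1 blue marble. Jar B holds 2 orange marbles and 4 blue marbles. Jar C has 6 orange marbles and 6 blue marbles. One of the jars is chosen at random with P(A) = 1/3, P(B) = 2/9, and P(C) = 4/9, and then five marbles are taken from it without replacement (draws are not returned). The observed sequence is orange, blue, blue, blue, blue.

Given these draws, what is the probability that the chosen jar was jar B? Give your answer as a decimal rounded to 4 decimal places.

For each hypothesis, P(data | H) works out to: P(data | jar A) = (9/10)(1/9)(0/8) = 0; P(data | jar B) = (2/6)(4/5)(3/4)(2/3)(1/2) = 0.066667; P(data | jar C) = (6/12)(6/11)(5/10)(4/9)(3/8) = 0.022727.
Multiplying each by its prior: 1/3 · 0 = 0, 2/9 · 0.066667 = 0.014815, 4/9 · 0.022727 = 0.010101; summing to 0.024916.
Hence P(jar B | data) = (0.014815) / (0.024916) = 0.59459.

0.5946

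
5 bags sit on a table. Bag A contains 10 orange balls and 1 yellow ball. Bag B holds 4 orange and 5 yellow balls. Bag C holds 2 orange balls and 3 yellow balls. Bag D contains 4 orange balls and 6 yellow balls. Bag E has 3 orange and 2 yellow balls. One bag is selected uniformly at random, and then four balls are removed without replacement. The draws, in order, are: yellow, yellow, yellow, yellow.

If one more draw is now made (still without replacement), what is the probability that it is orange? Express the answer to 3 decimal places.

0.714

Compute the likelihood of the observed sequence for each case: P(data | bag A) = (1/11)(0/10) = 0; P(data | bag B) = (5/9)(4/8)(3/7)(2/6) = 5/126; P(data | bag C) = (3/5)(2/4)(1/3)(0/2) = 0; P(data | bag D) = (6/10)(5/9)(4/8)(3/7) = 1/14; P(data | bag E) = (2/5)(1/4)(0/3) = 0.
The prior-weighted likelihoods are 1/5 · 0 = 0, 1/5 · 5/126 = 1/126, 1/5 · 0 = 0, 1/5 · 1/14 = 1/70, 1/5 · 0 = 0; summing to 1/45.
The posterior is then P(bag A | data) = 0, P(bag B | data) = 5/14, P(bag C | data) = 0, P(bag D | data) = 9/14, P(bag E | data) = 0.
The predictive probability is P(orange next | data) = (4/5)(5/14) + (2/3)(9/14) = 5/7.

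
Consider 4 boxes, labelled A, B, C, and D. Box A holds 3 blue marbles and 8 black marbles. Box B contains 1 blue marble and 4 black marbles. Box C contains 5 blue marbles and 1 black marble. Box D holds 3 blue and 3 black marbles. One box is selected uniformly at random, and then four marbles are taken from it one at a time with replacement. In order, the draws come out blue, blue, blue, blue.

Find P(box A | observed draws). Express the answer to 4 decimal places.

0.0100

The likelihood of the observed sequence under each hypothesis: P(data | box A) = (3/11)(3/11)(3/11)(3/11) = 0.0055324; P(data | box B) = (1/5)(1/5)(1/5)(1/5) = 0.0016; P(data | box C) = (5/6)(5/6)(5/6)(5/6) = 0.48225; P(data | box D) = (3/6)(3/6)(3/6)(3/6) = 0.0625.
The prior-weighted likelihoods are 1/4 · 0.0055324 = 0.0013831, 1/4 · 0.0016 = 0.0004, 1/4 · 0.48225 = 0.12056, 1/4 · 0.0625 = 0.015625; with total 0.13797.
Hence P(box A | data) = (0.0013831) / (0.13797) = 0.010025.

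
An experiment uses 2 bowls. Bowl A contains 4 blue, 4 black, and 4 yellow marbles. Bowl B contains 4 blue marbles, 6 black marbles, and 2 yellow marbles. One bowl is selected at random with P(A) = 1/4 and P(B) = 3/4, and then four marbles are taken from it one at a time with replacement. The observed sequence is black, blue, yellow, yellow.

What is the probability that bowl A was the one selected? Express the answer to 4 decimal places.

0.4706

For each hypothesis, P(data | H) works out to: P(data | bowl A) = (4/12)(4/12)(4/12)(4/12) = 0.012346; P(data | bowl B) = (6/12)(4/12)(2/12)(2/12) = 0.0046296.
Weighting by the prior gives 1/4 · 0.012346 = 0.0030864, 3/4 · 0.0046296 = 0.0034722; these sum to 0.0065586.
Therefore the posterior P(bowl A | data) = (0.0030864) / (0.0065586) = 0.47059.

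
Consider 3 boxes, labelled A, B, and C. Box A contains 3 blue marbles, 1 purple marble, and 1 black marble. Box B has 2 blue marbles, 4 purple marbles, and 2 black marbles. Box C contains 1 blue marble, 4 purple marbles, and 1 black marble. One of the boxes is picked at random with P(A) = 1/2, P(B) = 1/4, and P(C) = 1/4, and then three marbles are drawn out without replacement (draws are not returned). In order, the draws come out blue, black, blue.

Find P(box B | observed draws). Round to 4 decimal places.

Under each hypothesis, the probability of the observed sequence is: P(data | box A) = (3/5)(1/4)(2/3) = 0.1; P(data | box B) = (2/8)(2/7)(1/6) = 0.011905; P(data | box C) = (1/6)(1/5)(0/4) = 0.
Multiplying each by its prior: 1/2 · 0.1 = 0.05, 1/4 · 0.011905 = 0.0029762, 1/4 · 0 = 0; with total 0.052976.
By Bayes' rule, P(box B | data) = (0.0029762) / (0.052976) = 0.05618.

0.0562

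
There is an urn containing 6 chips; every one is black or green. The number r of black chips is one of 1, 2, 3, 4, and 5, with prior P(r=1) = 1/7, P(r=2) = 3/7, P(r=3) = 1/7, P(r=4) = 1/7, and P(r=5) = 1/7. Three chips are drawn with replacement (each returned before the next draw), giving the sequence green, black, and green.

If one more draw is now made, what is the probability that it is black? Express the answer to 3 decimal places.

0.382

For each hypothesis, P(data | H) works out to: P(data | r = 1) = (5/6)(1/6)(5/6) = 0.11574; P(data | r = 2) = (4/6)(2/6)(4/6) = 0.14815; P(data | r = 3) = (3/6)(3/6)(3/6) = 0.125; P(data | r = 4) = (2/6)(4/6)(2/6) = 0.074074; P(data | r = 5) = (1/6)(5/6)(1/6) = 0.023148.
Weighting by the prior gives 1/7 · 0.11574 = 0.016534, 3/7 · 0.14815 = 0.063492, 1/7 · 0.125 = 0.017857, 1/7 · 0.074074 = 0.010582, 1/7 · 0.023148 = 0.0033069; summing to 0.11177.
Dividing through by the total gives posterior P(r = 1 | data) = 0.14793, P(r = 2 | data) = 0.56805, P(r = 3 | data) = 0.15976, P(r = 4 | data) = 0.094675, P(r = 5 | data) = 0.029586.
So P(black next | data) = Σ P(black next | H) P(H | data) = (1/6)(0.14793) + (1/3)(0.56805) + (1/2)(0.15976) + (2/3)(0.094675) + (5/6)(0.029586) = 0.38166.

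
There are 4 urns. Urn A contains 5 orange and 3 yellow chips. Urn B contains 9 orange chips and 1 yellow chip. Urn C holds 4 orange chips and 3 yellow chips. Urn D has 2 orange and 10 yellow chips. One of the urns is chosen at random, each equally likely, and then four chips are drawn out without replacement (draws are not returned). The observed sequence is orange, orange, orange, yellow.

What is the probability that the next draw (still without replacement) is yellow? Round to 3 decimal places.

0.378

The likelihood of the observed sequence under each hypothesis: P(data | urn A) = (5/8)(4/7)(3/6)(3/5) = 3/28; P(data | urn B) = (9/10)(8/9)(7/8)(1/7) = 1/10; P(data | urn C) = (4/7)(3/6)(2/5)(3/4) = 3/35; P(data | urn D) = (2/12)(1/11)(0/10) = 0.
The prior-weighted likelihoods are 1/4 · 3/28 = 3/112, 1/4 · 1/10 = 1/40, 1/4 · 3/35 = 3/140, 1/4 · 0 = 0; summing to 41/560.
Dividing through by the total gives posterior P(urn A | data) = 15/41, P(urn B | data) = 14/41, P(urn C | data) = 12/41, P(urn D | data) = 0.
Averaging over the posterior, P(yellow next | data) = (1/2)(15/41) + (0)(14/41) + (2/3)(12/41) = 31/82.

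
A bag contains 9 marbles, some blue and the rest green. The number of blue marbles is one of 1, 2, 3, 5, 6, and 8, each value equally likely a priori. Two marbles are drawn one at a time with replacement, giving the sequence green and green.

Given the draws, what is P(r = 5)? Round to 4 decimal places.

0.0914

For each hypothesis, P(data | H) works out to: P(data | r = 1) = (8/9)(8/9) = 64/81; P(data | r = 2) = (7/9)(7/9) = 49/81; P(data | r = 3) = (6/9)(6/9) = 4/9; P(data | r = 5) = (4/9)(4/9) = 16/81; P(data | r = 6) = (3/9)(3/9) = 1/9; P(data | r = 8) = (1/9)(1/9) = 1/81.
The prior-weighted likelihoods are 1/6 · 64/81 = 32/243, 1/6 · 49/81 = 49/486, 1/6 · 4/9 = 2/27, 1/6 · 16/81 = 8/243, 1/6 · 1/9 = 1/54, 1/6 · 1/81 = 1/486; summing to 175/486.
Therefore the posterior P(r = 5 | data) = (8/243) / (175/486) = 16/175.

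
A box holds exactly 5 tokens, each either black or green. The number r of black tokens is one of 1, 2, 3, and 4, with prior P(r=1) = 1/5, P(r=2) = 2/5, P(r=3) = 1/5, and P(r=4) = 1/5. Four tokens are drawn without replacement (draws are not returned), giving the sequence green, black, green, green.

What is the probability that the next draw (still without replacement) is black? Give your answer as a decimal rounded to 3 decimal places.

For each hypothesis, P(data | H) works out to: P(data | r = 1) = (4/5)(1/4)(3/3)(2/2) = 1/5; P(data | r = 2) = (3/5)(2/4)(2/3)(1/2) = 1/10; P(data | r = 3) = (2/5)(3/4)(1/3)(0/2) = 0; P(data | r = 4) = (1/5)(4/4)(0/3) = 0.
The prior-weighted likelihoods are 1/5 · 1/5 = 1/25, 2/5 · 1/10 = 1/25, 1/5 · 0 = 0, 1/5 · 0 = 0; with total 2/25.
Normalising, the posterior is P(r = 1 | data) = 1/2, P(r = 2 | data) = 1/2, P(r = 3 | data) = 0, P(r = 4 | data) = 0.
So P(black next | data) = Σ P(black next | H) P(H | data) = (0)(1/2) + (1)(1/2) = 1/2.

0.500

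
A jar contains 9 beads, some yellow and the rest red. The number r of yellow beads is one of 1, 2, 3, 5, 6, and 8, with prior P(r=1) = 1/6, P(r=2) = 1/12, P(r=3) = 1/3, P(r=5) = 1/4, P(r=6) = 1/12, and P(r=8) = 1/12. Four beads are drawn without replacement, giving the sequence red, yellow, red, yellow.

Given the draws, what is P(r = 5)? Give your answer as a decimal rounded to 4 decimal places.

Compute the likelihood of the observed sequence for each case: P(data | r = 1) = (8/9)(1/8)(7/7)(0/6) = 0; P(data | r = 2) = (7/9)(2/8)(6/7)(1/6) = 0.027778; P(data | r = 3) = (6/9)(3/8)(5/7)(2/6) = 0.059524; P(data | r = 5) = (4/9)(5/8)(3/7)(4/6) = 0.079365; P(data | r = 6) = (3/9)(6/8)(2/7)(5/6) = 0.059524; P(data | r = 8) = (1/9)(8/8)(0/7) = 0.
Weighting by the prior gives 1/6 · 0 = 0, 1/12 · 0.027778 = 0.0023148, 1/3 · 0.059524 = 0.019841, 1/4 · 0.079365 = 0.019841, 1/12 · 0.059524 = 0.0049603, 1/12 · 0 = 0; these sum to 0.046958.
Therefore the posterior P(r = 5 | data) = (0.019841) / (0.046958) = 0.42254.

0.4225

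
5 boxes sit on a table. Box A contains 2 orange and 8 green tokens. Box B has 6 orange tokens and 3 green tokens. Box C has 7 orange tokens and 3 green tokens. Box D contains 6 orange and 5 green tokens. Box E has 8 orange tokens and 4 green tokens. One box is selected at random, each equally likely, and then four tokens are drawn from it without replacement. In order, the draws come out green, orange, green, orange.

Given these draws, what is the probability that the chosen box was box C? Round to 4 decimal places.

0.1893

Compute the likelihood of the observed sequence for each case: P(data | box A) = (8/10)(2/9)(7/8)(1/7) = 0.022222; P(data | box B) = (3/9)(6/8)(2/7)(5/6) = 0.059524; P(data | box C) = (3/10)(7/9)(2/8)(6/7) = 0.05; P(data | box D) = (5/11)(6/10)(4/9)(5/8) = 0.075758; P(data | box E) = (4/12)(8/11)(3/10)(7/9) = 0.056566.
Multiplying each by its prior: 1/5 · 0.022222 = 0.0044444, 1/5 · 0.059524 = 0.011905, 1/5 · 0.05 = 0.01, 1/5 · 0.075758 = 0.015152, 1/5 · 0.056566 = 0.011313; summing to 0.052814.
So P(box C | data) = (0.01) / (0.052814) = 0.18934.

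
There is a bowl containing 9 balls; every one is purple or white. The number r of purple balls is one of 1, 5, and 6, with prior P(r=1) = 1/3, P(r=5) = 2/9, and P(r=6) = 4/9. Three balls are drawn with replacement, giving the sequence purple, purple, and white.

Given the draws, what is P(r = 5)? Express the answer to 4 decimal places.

0.3049

Compute the likelihood of the observed sequence for each case: P(data | r = 1) = (1/9)(1/9)(8/9) = 0.010974; P(data | r = 5) = (5/9)(5/9)(4/9) = 0.13717; P(data | r = 6) = (6/9)(6/9)(3/9) = 0.14815.
Multiplying each by its prior: 1/3 · 0.010974 = 0.003658, 2/9 · 0.13717 = 0.030483, 4/9 · 0.14815 = 0.065844; summing to 0.099985.
By Bayes' rule, P(r = 5 | data) = (0.030483) / (0.099985) = 0.30488.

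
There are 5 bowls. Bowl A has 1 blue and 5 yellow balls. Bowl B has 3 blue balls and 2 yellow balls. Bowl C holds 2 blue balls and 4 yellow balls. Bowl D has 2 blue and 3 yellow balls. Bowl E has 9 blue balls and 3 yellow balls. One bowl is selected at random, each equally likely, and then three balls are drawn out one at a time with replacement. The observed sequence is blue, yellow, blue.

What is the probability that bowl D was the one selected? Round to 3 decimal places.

Compute the likelihood of the observed sequence for each case: P(data | bowl A) = (1/6)(5/6)(1/6) = 0.023148; P(data | bowl B) = (3/5)(2/5)(3/5) = 0.144; P(data | bowl C) = (2/6)(4/6)(2/6) = 0.074074; P(data | bowl D) = (2/5)(3/5)(2/5) = 0.096; P(data | bowl E) = (9/12)(3/12)(9/12) = 0.14062.
Multiplying each by its prior: 1/5 · 0.023148 = 0.0046296, 1/5 · 0.144 = 0.0288, 1/5 · 0.074074 = 0.014815, 1/5 · 0.096 = 0.0192, 1/5 · 0.14062 = 0.028125; with total 0.095569.
Hence P(bowl D | data) = (0.0192) / (0.095569) = 0.2009.

0.201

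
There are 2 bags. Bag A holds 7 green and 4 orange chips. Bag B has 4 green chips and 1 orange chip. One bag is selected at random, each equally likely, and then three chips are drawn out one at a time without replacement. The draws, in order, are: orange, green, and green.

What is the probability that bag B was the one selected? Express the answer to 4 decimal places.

0.5410

Compute the likelihood of the observed sequence for each case: P(data | bag A) = (4/11)(7/10)(6/9) = 28/165; P(data | bag B) = (1/5)(4/4)(3/3) = 1/5.
Multiplying each by its prior: 1/2 · 28/165 = 14/165, 1/2 · 1/5 = 1/10; with total 61/330.
Therefore the posterior P(bag B | data) = (1/10) / (61/330) = 33/61.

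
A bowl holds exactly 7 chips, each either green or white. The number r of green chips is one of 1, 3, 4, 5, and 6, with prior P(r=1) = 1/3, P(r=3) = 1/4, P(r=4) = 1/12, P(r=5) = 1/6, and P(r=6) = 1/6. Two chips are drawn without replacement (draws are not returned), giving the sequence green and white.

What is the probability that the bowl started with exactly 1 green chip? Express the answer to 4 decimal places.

0.2308

The likelihood of the observed sequence under each hypothesis: P(data | r = 1) = (1/7)(6/6) = 1/7; P(data | r = 3) = (3/7)(4/6) = 2/7; P(data | r = 4) = (4/7)(3/6) = 2/7; P(data | r = 5) = (5/7)(2/6) = 5/21; P(data | r = 6) = (6/7)(1/6) = 1/7.
Multiplying each by its prior: 1/3 · 1/7 = 1/21, 1/4 · 2/7 = 1/14, 1/12 · 2/7 = 1/42, 1/6 · 5/21 = 5/126, 1/6 · 1/7 = 1/42; summing to 13/63.
By Bayes' rule, P(r = 1 | data) = (1/21) / (13/63) = 3/13.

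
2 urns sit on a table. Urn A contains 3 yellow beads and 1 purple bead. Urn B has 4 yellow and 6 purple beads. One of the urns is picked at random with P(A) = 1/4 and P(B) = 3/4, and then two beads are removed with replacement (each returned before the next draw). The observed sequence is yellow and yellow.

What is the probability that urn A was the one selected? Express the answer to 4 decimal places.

The likelihood of the observed sequence under each hypothesis: P(data | urn A) = (3/4)(3/4) = 0.5625; P(data | urn B) = (4/10)(4/10) = 0.16.
Multiplying each by its prior: 1/4 · 0.5625 = 0.14062, 3/4 · 0.16 = 0.12; these sum to 0.26062.
By Bayes' rule, P(urn A | data) = (0.14062) / (0.26062) = 0.53957.

0.5396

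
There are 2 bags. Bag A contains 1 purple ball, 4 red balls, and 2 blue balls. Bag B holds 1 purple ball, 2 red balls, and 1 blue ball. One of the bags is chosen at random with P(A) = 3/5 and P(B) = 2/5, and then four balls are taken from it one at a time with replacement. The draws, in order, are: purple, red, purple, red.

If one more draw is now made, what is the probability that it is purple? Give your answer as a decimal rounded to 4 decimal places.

0.2082

Under each hypothesis, the probability of the observed sequence is: P(data | bag A) = (1/7)(4/7)(1/7)(4/7) = 0.0066639; P(data | bag B) = (1/4)(2/4)(1/4)(2/4) = 0.015625.
Multiplying each by its prior: 3/5 · 0.0066639 = 0.0039983, 2/5 · 0.015625 = 0.00625; summing to 0.010248.
Normalising, the posterior is P(bag A | data) = 0.39014, P(bag B | data) = 0.60986.
So P(purple next | data) = Σ P(purple next | H) P(H | data) = (1/7)(0.39014) + (1/4)(0.60986) = 0.2082.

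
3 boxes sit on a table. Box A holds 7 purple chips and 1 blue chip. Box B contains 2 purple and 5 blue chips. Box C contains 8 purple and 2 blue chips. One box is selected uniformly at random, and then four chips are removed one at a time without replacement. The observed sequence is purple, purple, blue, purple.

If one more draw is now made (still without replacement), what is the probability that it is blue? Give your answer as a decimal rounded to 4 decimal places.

For each hypothesis, P(data | H) works out to: P(data | box A) = (7/8)(6/7)(1/6)(5/5) = 1/8; P(data | box B) = (2/7)(1/6)(5/5)(0/4) = 0; P(data | box C) = (8/10)(7/9)(2/8)(6/7) = 2/15.
Multiplying each by its prior: 1/3 · 1/8 = 1/24, 1/3 · 0 = 0, 1/3 · 2/15 = 2/45; summing to 31/360.
The posterior is then P(box A | data) = 15/31, P(box B | data) = 0, P(box C | data) = 16/31.
So P(blue next | data) = Σ P(blue next | H) P(H | data) = (0)(15/31) + (1/6)(16/31) = 8/93.

0.0860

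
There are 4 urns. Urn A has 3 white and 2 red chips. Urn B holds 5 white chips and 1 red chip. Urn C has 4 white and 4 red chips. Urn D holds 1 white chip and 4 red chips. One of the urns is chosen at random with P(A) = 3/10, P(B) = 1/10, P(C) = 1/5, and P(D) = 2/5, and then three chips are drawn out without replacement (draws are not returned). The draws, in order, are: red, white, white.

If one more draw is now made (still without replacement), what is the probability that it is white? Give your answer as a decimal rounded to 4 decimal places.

Under each hypothesis, the probability of the observed sequence is: P(data | urn A) = (2/5)(3/4)(2/3) = 0.2; P(data | urn B) = (1/6)(5/5)(4/4) = 0.16667; P(data | urn C) = (4/8)(4/7)(3/6) = 0.14286; P(data | urn D) = (4/5)(1/4)(0/3) = 0.
The prior-weighted likelihoods are 3/10 · 0.2 = 0.06, 1/10 · 0.16667 = 0.016667, 1/5 · 0.14286 = 0.028571, 2/5 · 0 = 0; summing to 0.10524.
The posterior is then P(urn A | data) = 0.57014, P(urn B | data) = 0.15837, P(urn C | data) = 0.27149, P(urn D | data) = 0.
So P(white next | data) = Σ P(white next | H) P(H | data) = (1/2)(0.57014) + (1)(0.15837) + (2/5)(0.27149) = 0.55204.

0.5520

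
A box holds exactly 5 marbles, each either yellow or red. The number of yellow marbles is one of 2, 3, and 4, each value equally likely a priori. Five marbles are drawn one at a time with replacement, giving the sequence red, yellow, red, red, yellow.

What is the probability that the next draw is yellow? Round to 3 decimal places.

Compute the likelihood of the observed sequence for each case: P(data | r = 2) = (3/5)(2/5)(3/5)(3/5)(2/5) = 0.03456; P(data | r = 3) = (2/5)(3/5)(2/5)(2/5)(3/5) = 0.02304; P(data | r = 4) = (1/5)(4/5)(1/5)(1/5)(4/5) = 0.00512.
The prior-weighted likelihoods are 1/3 · 0.03456 = 0.01152, 1/3 · 0.02304 = 0.00768, 1/3 · 0.00512 = 0.0017067; these sum to 0.020907.
Dividing through by the total gives posterior P(r = 2 | data) = 0.55102, P(r = 3 | data) = 0.36735, P(r = 4 | data) = 0.081633.
So P(yellow next | data) = Σ P(yellow next | H) P(H | data) = (2/5)(0.55102) + (3/5)(0.36735) + (4/5)(0.081633) = 0.50612.

0.506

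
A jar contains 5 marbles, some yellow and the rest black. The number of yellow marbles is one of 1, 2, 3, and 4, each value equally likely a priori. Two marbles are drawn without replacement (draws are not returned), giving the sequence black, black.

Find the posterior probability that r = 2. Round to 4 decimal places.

0.3000

Under each hypothesis, the probability of the observed sequence is: P(data | r = 1) = (4/5)(3/4) = 3/5; P(data | r = 2) = (3/5)(2/4) = 3/10; P(data | r = 3) = (2/5)(1/4) = 1/10; P(data | r = 4) = (1/5)(0/4) = 0.
The prior-weighted likelihoods are 1/4 · 3/5 = 3/20, 1/4 · 3/10 = 3/40, 1/4 · 1/10 = 1/40, 1/4 · 0 = 0; with total 1/4.
Hence P(r = 2 | data) = (3/40) / (1/4) = 3/10.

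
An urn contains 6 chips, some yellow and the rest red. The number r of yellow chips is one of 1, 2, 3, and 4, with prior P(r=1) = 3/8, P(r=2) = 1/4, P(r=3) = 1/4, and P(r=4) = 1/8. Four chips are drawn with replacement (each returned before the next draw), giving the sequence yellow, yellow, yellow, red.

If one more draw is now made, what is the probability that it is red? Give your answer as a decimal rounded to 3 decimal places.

0.485

Compute the likelihood of the observed sequence for each case: P(data | r = 1) = (1/6)(1/6)(1/6)(5/6) = 0.003858; P(data | r = 2) = (2/6)(2/6)(2/6)(4/6) = 0.024691; P(data | r = 3) = (3/6)(3/6)(3/6)(3/6) = 0.0625; P(data | r = 4) = (4/6)(4/6)(4/6)(2/6) = 0.098765.
Weighting by the prior gives 3/8 · 0.003858 = 0.0014468, 1/4 · 0.024691 = 0.0061728, 1/4 · 0.0625 = 0.015625, 1/8 · 0.098765 = 0.012346; these sum to 0.03559.
Normalising, the posterior is P(r = 1 | data) = 0.04065, P(r = 2 | data) = 0.17344, P(r = 3 | data) = 0.43902, P(r = 4 | data) = 0.34688.
The predictive probability is P(red next | data) = (5/6)(0.04065) + (2/3)(0.17344) + (1/2)(0.43902) + (1/3)(0.34688) = 0.48464.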